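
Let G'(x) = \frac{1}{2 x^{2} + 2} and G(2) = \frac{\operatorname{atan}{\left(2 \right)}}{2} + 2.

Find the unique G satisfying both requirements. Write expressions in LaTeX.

Recover the given G'(x) by differentiating a candidate G(x); any mismatch rules it out.
A general antiderivative is \frac{\operatorname{atan}{\left(x \right)}}{2} + C.
The condition gives C = \frac{\operatorname{atan}{\left(2 \right)}}{2} + 2 - (\frac{\operatorname{atan}{\left(2 \right)}}{2}) = 2.
So G(x) = \frac{\operatorname{atan}{\left(x \right)}}{2} + 2.
Check: d/dx[\frac{\operatorname{atan}{\left(x \right)}}{2} + 2] = \frac{1}{2 x^{2} + 2} = G'(x).

G(x) = \frac{\operatorname{atan}{\left(x \right)}}{2} + 2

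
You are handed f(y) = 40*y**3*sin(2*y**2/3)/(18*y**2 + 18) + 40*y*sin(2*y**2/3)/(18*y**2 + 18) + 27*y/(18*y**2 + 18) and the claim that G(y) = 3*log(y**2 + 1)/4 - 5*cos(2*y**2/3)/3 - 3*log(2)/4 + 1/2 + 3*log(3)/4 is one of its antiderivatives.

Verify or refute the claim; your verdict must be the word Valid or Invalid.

d/dy[G] = (40*y**3*sin(2*y**2/3) + 40*y*sin(2*y**2/3) + 27*y)/(18*y**2 + 18)
This equals f(y) exactly, so the claim holds.

Valid - the claim checks out under differentiation.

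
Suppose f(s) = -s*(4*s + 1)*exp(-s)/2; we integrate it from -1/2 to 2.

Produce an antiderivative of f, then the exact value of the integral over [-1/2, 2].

Antiderivative: F(s) = (4*s**2 + 9*s + 9)*exp(-s)/2; value = -11*exp(1/2)/4 + 43*exp(-2)/2

Recognize the product-rule pattern: f = u'v + uv' with u = 2*s**2 + 9*s/2 + 9/2, v = exp(-s), so integration by parts undoes it.
F(s) = (4*s**2 + 9*s + 9)*exp(-s)/2 is an antiderivative of f.
Check: d/ds[(4*s**2 + 9*s + 9)*exp(-s)/2] = (-4*s**2 - s)*exp(-s)/2, which equals f(s).
F(2) = 43*exp(-2)/2; F(-1/2) = 11*exp(1/2)/4.
Integral = F(2) - F(-1/2) = -11*exp(1/2)/4 + 43*exp(-2)/2.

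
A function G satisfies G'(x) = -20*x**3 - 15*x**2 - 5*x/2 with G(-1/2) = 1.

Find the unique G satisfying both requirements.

G'(x) matches the chain-rule pattern g'(h)*h' with inner function h(x) = x**2 + x/2; substituting u = h(x) collapses the integral.
A general antiderivative is -5*(x**2 + x/2)**2 + C.
The condition gives C = 1 - (0) = 1.
So G(x) = (-5*x**2*(2*x + 1)**2 + 4)/4.
Check: d/dx[(-5*x**2*(2*x + 1)**2 + 4)/4] = -20*x**3 - 15*x**2 - 5*x/2 = G'(x).

G(x) = (-5*x**2*(2*x + 1)**2 + 4)/4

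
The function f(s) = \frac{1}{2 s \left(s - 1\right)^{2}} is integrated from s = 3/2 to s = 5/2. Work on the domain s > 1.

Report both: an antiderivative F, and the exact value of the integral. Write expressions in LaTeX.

Antiderivative: F(s) = \frac{s \log{\left(s \right)} - s \log{\left(s - 1 \right)} - \log{\left(s \right)} + \log{\left(s - 1 \right)} - 1}{2 s - 2}; value = - \log{\left(\frac{3}{2} \right)} - \frac{\log{\left(2 \right)}}{2} + \frac{\log{\left(\frac{5}{2} \right)}}{2} + \frac{2}{3}

Factor the denominator (2 s \left(s - 1\right)^{2}) and decompose: f = - \frac{1}{2 \left(s - 1\right)} + \frac{1}{2 \left(s - 1\right)^{2}} + \frac{1}{2 s}; each piece integrates to a log, atan, or power term.
F(s) = \frac{s \log{\left(s \right)} - s \log{\left(s - 1 \right)} - \log{\left(s \right)} + \log{\left(s - 1 \right)} - 1}{2 s - 2} is an antiderivative of f.
Check: d/ds[\frac{s \log{\left(s \right)} - s \log{\left(s - 1 \right)} - \log{\left(s \right)} + \log{\left(s - 1 \right)} - 1}{2 s - 2}] = \frac{1}{2 s^{3} - 4 s^{2} + 2 s}, which equals f(s).
F(5/2) = - \frac{1}{3} - \frac{\log{\left(\frac{3}{2} \right)}}{2} + \frac{\log{\left(\frac{5}{2} \right)}}{2}; F(3/2) = -1 + \frac{\log{\left(\frac{3}{2} \right)}}{2} + \frac{\log{\left(2 \right)}}{2}.
Integral = F(5/2) - F(3/2) = - \log{\left(\frac{3}{2} \right)} - \frac{\log{\left(2 \right)}}{2} + \frac{\log{\left(\frac{5}{2} \right)}}{2} + \frac{2}{3}.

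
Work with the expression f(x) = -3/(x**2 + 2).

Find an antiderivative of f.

An antiderivative is F(x) = -3*sqrt(2)*atan(sqrt(2)*x/2)/2.

Recover f(x) by differentiating a candidate F(x); any mismatch rules it out.
Check: d/dx[-3*sqrt(2)*atan(sqrt(2)*x/2)/2] = -3/(x**2 + 2) = f(x).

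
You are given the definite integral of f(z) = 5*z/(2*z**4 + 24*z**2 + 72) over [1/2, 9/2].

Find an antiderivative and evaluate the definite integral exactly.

The substitution u = z**2 + 6 works: f is exactly (dF/du)*(du/dz) for that inner function.
F(z) = -5/(4*z**2 + 24) is an antiderivative of f.
Check: d/dz[-5/(4*z**2 + 24)] = 5*z/(2*z**4 + 24*z**2 + 72) = f(z).
F(9/2) = -1/21; F(1/2) = -1/5.
Integral = F(9/2) - F(1/2) = 16/105.

Antiderivative: F(z) = -5/(4*z**2 + 24); value = 16/105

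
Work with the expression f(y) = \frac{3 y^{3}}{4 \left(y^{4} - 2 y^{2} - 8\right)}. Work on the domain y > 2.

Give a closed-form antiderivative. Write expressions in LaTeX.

The denominator factors as 4 \left(y - 2\right) \left(y + 2\right) \left(y^{2} + 2\right); partial fractions split f into directly integrable pieces: \frac{y}{4 \left(y^{2} + 2\right)} + \frac{1}{4 \left(y + 2\right)} + \frac{1}{4 \left(y - 2\right)}.
Check: d/dy[\frac{2 \log{\left(y^{2} - 4 \right)} + \log{\left(y^{2} + 2 \right)}}{8}] = \frac{3 y^{3}}{4 y^{4} - 8 y^{2} - 32}, which equals f(y).

An antiderivative is F(y) = \frac{2 \log{\left(y^{2} - 4 \right)} + \log{\left(y^{2} + 2 \right)}}{8}.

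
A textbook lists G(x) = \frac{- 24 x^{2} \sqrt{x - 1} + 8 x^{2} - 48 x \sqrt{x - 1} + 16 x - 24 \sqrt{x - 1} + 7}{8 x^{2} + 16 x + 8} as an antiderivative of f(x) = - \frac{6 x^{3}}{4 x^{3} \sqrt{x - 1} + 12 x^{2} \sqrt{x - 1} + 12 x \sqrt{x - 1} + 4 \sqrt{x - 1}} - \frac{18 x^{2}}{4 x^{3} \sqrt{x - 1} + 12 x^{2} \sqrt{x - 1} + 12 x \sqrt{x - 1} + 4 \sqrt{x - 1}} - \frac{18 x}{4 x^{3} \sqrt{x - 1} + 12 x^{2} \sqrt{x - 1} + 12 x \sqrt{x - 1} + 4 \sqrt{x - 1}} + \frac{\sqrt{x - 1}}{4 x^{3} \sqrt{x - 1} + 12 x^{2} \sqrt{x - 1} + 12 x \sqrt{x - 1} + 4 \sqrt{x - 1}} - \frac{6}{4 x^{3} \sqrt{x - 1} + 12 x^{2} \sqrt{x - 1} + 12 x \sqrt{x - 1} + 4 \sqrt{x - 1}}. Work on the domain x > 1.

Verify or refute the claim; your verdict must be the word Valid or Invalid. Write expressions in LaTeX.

d/dx[G] = \frac{- 6 x^{3} - 18 x^{2} - 18 x + \sqrt{x - 1} - 6}{4 x^{3} \sqrt{x - 1} + 12 x^{2} \sqrt{x - 1} + 12 x \sqrt{x - 1} + 4 \sqrt{x - 1}}
This equals f(x) exactly, so the claim holds.

Valid. The derivative of G reproduces f.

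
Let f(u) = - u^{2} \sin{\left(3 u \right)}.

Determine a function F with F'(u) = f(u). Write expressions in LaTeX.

An antiderivative is F(u) = \frac{9 u^{2} \cos{\left(3 u \right)} - 6 u \sin{\left(3 u \right)} - 2 \cos{\left(3 u \right)}}{27}.

Any candidate F(u) must reproduce f(u) exactly when differentiated.
Check: d/du[\frac{9 u^{2} \cos{\left(3 u \right)} - 6 u \sin{\left(3 u \right)} - 2 \cos{\left(3 u \right)}}{27}] = - u^{2} \sin{\left(3 u \right)} = f(u).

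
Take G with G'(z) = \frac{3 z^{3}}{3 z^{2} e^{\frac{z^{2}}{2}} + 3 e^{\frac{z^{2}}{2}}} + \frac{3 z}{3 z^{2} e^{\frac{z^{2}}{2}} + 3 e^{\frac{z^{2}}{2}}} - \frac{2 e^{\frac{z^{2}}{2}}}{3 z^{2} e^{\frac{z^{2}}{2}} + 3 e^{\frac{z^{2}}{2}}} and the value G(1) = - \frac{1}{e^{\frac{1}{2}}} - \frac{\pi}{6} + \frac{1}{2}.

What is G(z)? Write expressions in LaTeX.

G(z) = - \frac{2 \operatorname{atan}{\left(z \right)}}{3} + \frac{1}{2} - e^{- \frac{z^{2}}{2}}

The integrand splits into summands that can be handled one at a time.
A general antiderivative is - \frac{2 \operatorname{atan}{\left(z \right)}}{3} - e^{- \frac{z^{2}}{2}} + C.
The condition gives C = - \frac{1}{e^{\frac{1}{2}}} - \frac{\pi}{6} + \frac{1}{2} - (- \frac{1}{e^{\frac{1}{2}}} - \frac{\pi}{6}) = \frac{1}{2}.
So G(z) = - \frac{2 \operatorname{atan}{\left(z \right)}}{3} + \frac{1}{2} - e^{- \frac{z^{2}}{2}}.
Check: d/dz[- \frac{2 \operatorname{atan}{\left(z \right)}}{3} + \frac{1}{2} - e^{- \frac{z^{2}}{2}}] = \frac{3 z^{3} + 3 z - 2 e^{\frac{z^{2}}{2}}}{3 z^{2} e^{\frac{z^{2}}{2}} + 3 e^{\frac{z^{2}}{2}}}, which equals G'(z).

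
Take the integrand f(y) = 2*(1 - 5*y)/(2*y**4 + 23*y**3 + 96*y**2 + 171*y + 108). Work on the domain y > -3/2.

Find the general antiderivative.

F(y) = 2*(34*(y + 3)*log(y + 3/2) + 155*(y + 3)*log(y + 3) - 189*(y + 3)*log(y + 4) + 240)/(45*(y + 3)) + C

The denominator factors as (y + 3)**2*(y + 4)*(2*y + 3); partial fractions split f into directly integrable pieces: 136/(45*(2*y + 3)) - 42/(5*(y + 4)) + 62/(9*(y + 3)) - 32/(3*(y + 3)**2).
Check: d/dy[2*(34*(y + 3)*log(y + 3/2) + 155*(y + 3)*log(y + 3) - 189*(y + 3)*log(y + 4) + 240)/(45*(y + 3))] = (2 - 10*y)/(2*y**4 + 23*y**3 + 96*y**2 + 171*y + 108), which equals f(y).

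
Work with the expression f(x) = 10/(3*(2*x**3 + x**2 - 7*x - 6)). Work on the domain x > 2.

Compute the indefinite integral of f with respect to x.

F(x) = 10*log(x - 2)/63 - 10*log(x + 1)/9 + 20*log(x + 3/2)/21 + C

The denominator factors as 3*(x - 2)*(x + 1)*(2*x + 3); partial fractions split f into directly integrable pieces: 40/(21*(2*x + 3)) - 10/(9*(x + 1)) + 10/(63*(x - 2)).
Check: d/dx[10*log(x - 2)/63 - 10*log(x + 1)/9 + 20*log(x + 3/2)/21] = 10/(6*x**3 + 3*x**2 - 21*x - 18), which equals f(x).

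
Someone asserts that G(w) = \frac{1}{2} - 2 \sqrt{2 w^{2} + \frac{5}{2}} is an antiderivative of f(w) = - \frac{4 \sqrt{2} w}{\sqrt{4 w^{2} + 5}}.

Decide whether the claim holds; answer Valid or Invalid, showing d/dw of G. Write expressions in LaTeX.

d/dw[G] = - \frac{4 \sqrt{2} w}{\sqrt{4 w^{2} + 5}}
This equals f(w) exactly, so the claim holds.

Valid - the claim checks out under differentiation.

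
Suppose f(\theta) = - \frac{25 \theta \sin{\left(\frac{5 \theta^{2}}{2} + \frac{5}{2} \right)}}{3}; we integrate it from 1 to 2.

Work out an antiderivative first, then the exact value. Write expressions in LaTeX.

Antiderivative: F(\theta) = \frac{5 \cos{\left(\frac{5 \theta^{2}}{2} + \frac{5}{2} \right)}}{3}; value = - \frac{5 \cos{\left(5 \right)}}{3} + \frac{5 \cos{\left(\frac{25}{2} \right)}}{3}

The substitution u = \frac{5 \theta^{2}}{2} + \frac{5}{2} works: f is exactly (dF/du)*(du/d\theta) for that inner function.
F(\theta) = \frac{5 \cos{\left(\frac{5 \theta^{2}}{2} + \frac{5}{2} \right)}}{3} is an antiderivative of f.
Check: d/d\theta[\frac{5 \cos{\left(\frac{5 \theta^{2}}{2} + \frac{5}{2} \right)}}{3}] = - \frac{25 \theta \sin{\left(\frac{5 \theta^{2}}{2} + \frac{5}{2} \right)}}{3} = f(\theta).
F(2) = \frac{5 \cos{\left(\frac{25}{2} \right)}}{3}; F(1) = \frac{5 \cos{\left(5 \right)}}{3}.
Integral = F(2) - F(1) = - \frac{5 \cos{\left(5 \right)}}{3} + \frac{5 \cos{\left(\frac{25}{2} \right)}}{3}.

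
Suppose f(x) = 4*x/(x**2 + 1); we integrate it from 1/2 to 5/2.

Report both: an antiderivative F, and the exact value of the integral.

Antiderivative: F(x) = log(2*x**4 + 4*x**2 + 2); value = -log(25/8) + log(841/8)

f matches the chain-rule pattern g'(h)*h' with inner function h(x) = 2*x**4 + 4*x**2 + 2; substituting u = h(x) collapses the integral.
F(x) = log(2*x**4 + 4*x**2 + 2) is an antiderivative of f.
Check: d/dx[log(2*x**4 + 4*x**2 + 2)] = 4*x/(x**2 + 1) = f(x).
F(5/2) = log(841/8); F(1/2) = log(25/8).
Integral = F(5/2) - F(1/2) = -log(25/8) + log(841/8).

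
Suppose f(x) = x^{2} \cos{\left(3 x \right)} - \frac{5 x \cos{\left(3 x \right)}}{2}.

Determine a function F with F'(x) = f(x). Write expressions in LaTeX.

Integrate term by term and add the pieces.
Check: d/dx[\frac{x^{2} \sin{\left(3 x \right)}}{3} - \frac{5 x \sin{\left(3 x \right)}}{6} + \frac{2 x \cos{\left(3 x \right)}}{9} - \frac{2 \sin{\left(3 x \right)}}{27} - \frac{5 \cos{\left(3 x \right)}}{18}] = x^{2} \cos{\left(3 x \right)} - \frac{5 x \cos{\left(3 x \right)}}{2} = f(x).

An antiderivative is F(x) = \frac{x^{2} \sin{\left(3 x \right)}}{3} - \frac{5 x \sin{\left(3 x \right)}}{6} + \frac{2 x \cos{\left(3 x \right)}}{9} - \frac{2 \sin{\left(3 x \right)}}{27} - \frac{5 \cos{\left(3 x \right)}}{18}.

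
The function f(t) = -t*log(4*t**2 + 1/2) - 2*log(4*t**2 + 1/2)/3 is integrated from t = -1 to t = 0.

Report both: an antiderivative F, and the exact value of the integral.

Integrate term by term and add the pieces.
F(t) = (24*t**2 + 8*t*(-3*t - 4)*log(4*t**2 + 1/2) + 64*t - 3*log(t**2 + 1/8) - 16*sqrt(2)*atan(2*sqrt(2)*t))/48 is an antiderivative of f.
Check: d/dt[(24*t**2 + 8*t*(-3*t - 4)*log(4*t**2 + 1/2) + 64*t - 3*log(t**2 + 1/8) - 16*sqrt(2)*atan(2*sqrt(2)*t))/48] = -t*log(4*t**2 + 1/2) - 2*log(4*t**2 + 1/2)/3 = f(t).
F(0) = log(8)/16; F(-1) = -5/6 - log(9/8)/16 + log(9/2)/6 + sqrt(2)*atan(2*sqrt(2))/3.
Integral = F(0) - F(-1) = -sqrt(2)*atan(2*sqrt(2))/3 - log(9/2)/6 + log(9/8)/16 + log(8)/16 + 5/6.

Antiderivative: F(t) = (24*t**2 + 8*t*(-3*t - 4)*log(4*t**2 + 1/2) + 64*t - 3*log(t**2 + 1/8) - 16*sqrt(2)*atan(2*sqrt(2)*t))/48; value = -sqrt(2)*atan(2*sqrt(2))/3 - log(9/2)/6 + log(9/8)/16 + log(8)/16 + 5/6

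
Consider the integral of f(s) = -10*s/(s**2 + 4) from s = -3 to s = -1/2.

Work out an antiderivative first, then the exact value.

The substitution u = 3*s**2/2 + 6 works: f is exactly (dF/du)*(du/ds) for that inner function.
F(s) = -5*log(s**2/2 + 2) is an antiderivative of f.
Check: d/ds[-5*log(s**2/2 + 2)] = -10*s/(s**2 + 4) = f(s).
F(-1/2) = -5*log(17/8); F(-3) = -5*log(13/2).
Integral = F(-1/2) - F(-3) = -5*log(51/8) + 5*log(39/2).

Antiderivative: F(s) = -5*log(s**2/2 + 2); value = -5*log(51/8) + 5*log(39/2)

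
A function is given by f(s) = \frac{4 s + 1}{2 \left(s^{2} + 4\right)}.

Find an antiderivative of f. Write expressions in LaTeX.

An antiderivative is F(s) = \log{\left(s^{2} + 4 \right)} + \frac{\operatorname{atan}{\left(\frac{s}{2} \right)}}{4}.

Check any antiderivative F(s) by computing F'(s) and comparing it with f(s).
Check: d/ds[\log{\left(s^{2} + 4 \right)} + \frac{\operatorname{atan}{\left(\frac{s}{2} \right)}}{4}] = \frac{4 s + 1}{2 s^{2} + 8}, which equals f(s).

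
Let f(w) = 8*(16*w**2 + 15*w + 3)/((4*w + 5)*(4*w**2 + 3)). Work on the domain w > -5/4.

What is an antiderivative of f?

Any candidate F(w) must reproduce f(w) exactly when differentiated.
Check: d/dw[2*log(4*w + 5) + 3*log(4*w**2 + 3)] = (128*w**2 + 120*w + 24)/(16*w**3 + 20*w**2 + 12*w + 15), which equals f(w).

An antiderivative is F(w) = 2*log(4*w + 5) + 3*log(4*w**2 + 3).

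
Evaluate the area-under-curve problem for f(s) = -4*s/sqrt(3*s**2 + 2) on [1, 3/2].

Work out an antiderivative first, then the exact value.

The substitution u = 3*s**2 + 2 works: f is exactly (dF/du)*(du/ds) for that inner function.
F(s) = -4*sqrt(3*s**2 + 2)/3 is an antiderivative of f.
Check: d/ds[-4*sqrt(3*s**2 + 2)/3] = -4*s/sqrt(3*s**2 + 2) = f(s).
F(3/2) = -2*sqrt(35)/3; F(1) = -4*sqrt(5)/3.
Integral = F(3/2) - F(1) = -2*sqrt(35)/3 + 4*sqrt(5)/3.

Antiderivative: F(s) = -4*sqrt(3*s**2 + 2)/3; value = -2*sqrt(35)/3 + 4*sqrt(5)/3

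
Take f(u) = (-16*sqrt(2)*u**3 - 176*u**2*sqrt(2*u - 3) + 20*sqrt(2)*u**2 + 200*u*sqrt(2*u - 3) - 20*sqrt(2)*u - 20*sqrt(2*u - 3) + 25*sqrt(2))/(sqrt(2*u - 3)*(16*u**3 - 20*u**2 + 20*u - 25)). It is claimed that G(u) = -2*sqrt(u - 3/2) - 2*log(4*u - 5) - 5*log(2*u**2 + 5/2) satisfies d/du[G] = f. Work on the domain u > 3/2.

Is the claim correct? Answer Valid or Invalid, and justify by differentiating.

d/du[G] = (-16*sqrt(2)*u**3 - 192*u**2*sqrt(2*u - 3) + 20*sqrt(2)*u**2 + 200*u*sqrt(2*u - 3) - 20*sqrt(2)*u - 40*sqrt(2*u - 3) + 25*sqrt(2))/(16*u**3*sqrt(2*u - 3) - 20*u**2*sqrt(2*u - 3) + 20*u*sqrt(2*u - 3) - 25*sqrt(2*u - 3))
d/du[G] - f(u) = -4/(4*u - 5) != 0.

Invalid: d/du[G] - f = -4/(4*u - 5), which is not 0.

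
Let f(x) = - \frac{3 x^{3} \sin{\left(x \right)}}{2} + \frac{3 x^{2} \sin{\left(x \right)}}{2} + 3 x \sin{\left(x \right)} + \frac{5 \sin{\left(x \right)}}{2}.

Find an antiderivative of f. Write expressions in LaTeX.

An antiderivative is F(x) = \frac{3 x^{3} \cos{\left(x \right)}}{2} - \frac{9 x^{2} \sin{\left(x \right)}}{2} - \frac{3 x^{2} \cos{\left(x \right)}}{2} + 3 x \sin{\left(x \right)} - 12 x \cos{\left(x \right)} + 12 \sin{\left(x \right)} + \frac{\cos{\left(x \right)}}{2}.

Integrate term by term and add the pieces.
Check: d/dx[\frac{3 x^{3} \cos{\left(x \right)}}{2} - \frac{9 x^{2} \sin{\left(x \right)}}{2} - \frac{3 x^{2} \cos{\left(x \right)}}{2} + 3 x \sin{\left(x \right)} - 12 x \cos{\left(x \right)} + 12 \sin{\left(x \right)} + \frac{\cos{\left(x \right)}}{2}] = - \frac{3 x^{3} \sin{\left(x \right)}}{2} + \frac{3 x^{2} \sin{\left(x \right)}}{2} + 3 x \sin{\left(x \right)} + \frac{5 \sin{\left(x \right)}}{2} = f(x).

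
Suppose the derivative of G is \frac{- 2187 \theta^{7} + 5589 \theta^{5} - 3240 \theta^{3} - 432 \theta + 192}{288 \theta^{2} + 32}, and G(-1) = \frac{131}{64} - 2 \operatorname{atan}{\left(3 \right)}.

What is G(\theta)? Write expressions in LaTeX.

G(\theta) = - \frac{81 \theta^{6}}{64} + \frac{81 \theta^{4}}{16} - \frac{27 \theta^{2}}{4} + 2 \operatorname{atan}{\left(3 \theta \right)} + 5

Any candidate G(\theta) must reproduce the stated G'(\theta) exactly.
A general antiderivative is - 3 \left(\frac{3 \theta^{2}}{4} - 1\right)^{3} + 2 \operatorname{atan}{\left(3 \theta \right)} + C.
The condition gives C = \frac{131}{64} - 2 \operatorname{atan}{\left(3 \right)} - (\frac{3}{64} - 2 \operatorname{atan}{\left(3 \right)}) = 2.
So G(\theta) = - \frac{81 \theta^{6}}{64} + \frac{81 \theta^{4}}{16} - \frac{27 \theta^{2}}{4} + 2 \operatorname{atan}{\left(3 \theta \right)} + 5.
Check: d/d\theta[- \frac{81 \theta^{6}}{64} + \frac{81 \theta^{4}}{16} - \frac{27 \theta^{2}}{4} + 2 \operatorname{atan}{\left(3 \theta \right)} + 5] = \frac{- 2187 \theta^{7} + 5589 \theta^{5} - 3240 \theta^{3} - 432 \theta + 192}{288 \theta^{2} + 32} = G'(\theta).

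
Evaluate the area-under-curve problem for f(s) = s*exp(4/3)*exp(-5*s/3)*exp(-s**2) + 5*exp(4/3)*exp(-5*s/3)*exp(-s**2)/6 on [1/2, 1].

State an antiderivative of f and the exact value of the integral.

f matches the chain-rule pattern g'(h)*h' with inner function h(s) = -s**2 - 5*s/3 + 4/3; substituting u = h(s) collapses the integral.
F(s) = -exp(4/3)*exp(-5*s/3)*exp(-s**2)/2 is an antiderivative of f.
Check: d/ds[-exp(4/3)*exp(-5*s/3)*exp(-s**2)/2] = (6*s*exp(4/3) + 5*exp(4/3))*exp(-5*s/3)*exp(-s**2)/6, which equals f(s).
F(1) = -exp(-4/3)/2; F(1/2) = -exp(1/4)/2.
Integral = F(1) - F(1/2) = -exp(-4/3)/2 + exp(1/4)/2.

Antiderivative: F(s) = -exp(4/3)*exp(-5*s/3)*exp(-s**2)/2; value = -exp(-4/3)/2 + exp(1/4)/2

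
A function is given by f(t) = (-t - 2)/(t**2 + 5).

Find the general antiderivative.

F(t) = -(5*log(t**2 + 5) + 4*sqrt(5)*atan(sqrt(5)*t/5))/10 + C

A candidate is checked by its d/dt: the result must match f(t).
Check: d/dt[-(5*log(t**2 + 5) + 4*sqrt(5)*atan(sqrt(5)*t/5))/10] = (-t - 2)/(t**2 + 5) = f(t).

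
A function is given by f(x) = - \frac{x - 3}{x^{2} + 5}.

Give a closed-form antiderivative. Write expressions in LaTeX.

Any candidate F(x) must reproduce f(x) exactly when differentiated.
Check: d/dx[\frac{- 5 \log{\left(x^{2} + 5 \right)} + 6 \sqrt{5} \operatorname{atan}{\left(\frac{\sqrt{5} x}{5} \right)}}{10}] = \frac{3 - x}{x^{2} + 5}, which equals f(x).

An antiderivative is F(x) = \frac{- 5 \log{\left(x^{2} + 5 \right)} + 6 \sqrt{5} \operatorname{atan}{\left(\frac{\sqrt{5} x}{5} \right)}}{10}.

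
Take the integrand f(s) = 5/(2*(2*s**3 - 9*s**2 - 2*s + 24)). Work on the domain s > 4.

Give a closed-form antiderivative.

An antiderivative is F(s) = 5*log(s - 4)/44 - 5*log(s - 2)/28 + 5*log(s + 3/2)/77.

The denominator factors as 2*(s - 4)*(s - 2)*(2*s + 3); partial fractions split f into directly integrable pieces: 10/(77*(2*s + 3)) - 5/(28*(s - 2)) + 5/(44*(s - 4)).
Check: d/ds[5*log(s - 4)/44 - 5*log(s - 2)/28 + 5*log(s + 3/2)/77] = 5/(4*s**3 - 18*s**2 - 4*s + 48), which equals f(s).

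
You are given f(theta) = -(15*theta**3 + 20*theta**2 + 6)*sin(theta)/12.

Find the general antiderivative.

F(theta) = (15*theta**3*cos(theta) - 45*theta**2*sin(theta) + 20*theta**2*cos(theta) - 40*theta*sin(theta) - 90*theta*cos(theta) + 90*sin(theta) - 34*cos(theta))/12 + C

Check any antiderivative F(theta) by computing F'(theta) and comparing it with f(theta).
Check: d/dtheta[(15*theta**3*cos(theta) - 45*theta**2*sin(theta) + 20*theta**2*cos(theta) - 40*theta*sin(theta) - 90*theta*cos(theta) + 90*sin(theta) - 34*cos(theta))/12] = -5*theta**3*sin(theta)/4 - 5*theta**2*sin(theta)/3 - sin(theta)/2, which equals f(theta).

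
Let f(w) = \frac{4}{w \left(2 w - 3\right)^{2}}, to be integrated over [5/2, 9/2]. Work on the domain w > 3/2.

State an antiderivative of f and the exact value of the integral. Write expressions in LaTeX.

Antiderivative: F(w) = \frac{4 \log{\left(w \right)}}{9} - \frac{4 \log{\left(w - \frac{3}{2} \right)}}{9} - \frac{4}{6 w - 9}; value = - \frac{4 \log{\left(3 \right)}}{9} - \frac{4 \log{\left(\frac{5}{2} \right)}}{9} + \frac{4}{9} + \frac{4 \log{\left(\frac{9}{2} \right)}}{9}

The denominator factors as w \left(2 w - 3\right)^{2}; partial fractions split f into directly integrable pieces: - \frac{8}{9 \left(2 w - 3\right)} + \frac{8}{3 \left(2 w - 3\right)^{2}} + \frac{4}{9 w}.
F(w) = \frac{4 \log{\left(w \right)}}{9} - \frac{4 \log{\left(w - \frac{3}{2} \right)}}{9} - \frac{4}{6 w - 9} is an antiderivative of f.
Check: d/dw[\frac{4 \log{\left(w \right)}}{9} - \frac{4 \log{\left(w - \frac{3}{2} \right)}}{9} - \frac{4}{6 w - 9}] = \frac{4}{4 w^{3} - 12 w^{2} + 9 w}, which equals f(w).
F(9/2) = - \frac{4 \log{\left(3 \right)}}{9} - \frac{2}{9} + \frac{4 \log{\left(\frac{9}{2} \right)}}{9}; F(5/2) = - \frac{2}{3} + \frac{4 \log{\left(\frac{5}{2} \right)}}{9}.
Integral = F(9/2) - F(5/2) = - \frac{4 \log{\left(3 \right)}}{9} - \frac{4 \log{\left(\frac{5}{2} \right)}}{9} + \frac{4}{9} + \frac{4 \log{\left(\frac{9}{2} \right)}}{9}.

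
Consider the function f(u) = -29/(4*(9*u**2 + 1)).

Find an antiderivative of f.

An antiderivative is F(u) = -29*atan(3*u)/12.

Recover f(u) by differentiating a candidate F(u); any mismatch rules it out.
Check: d/du[-29*atan(3*u)/12] = -29/(36*u**2 + 4), which equals f(u).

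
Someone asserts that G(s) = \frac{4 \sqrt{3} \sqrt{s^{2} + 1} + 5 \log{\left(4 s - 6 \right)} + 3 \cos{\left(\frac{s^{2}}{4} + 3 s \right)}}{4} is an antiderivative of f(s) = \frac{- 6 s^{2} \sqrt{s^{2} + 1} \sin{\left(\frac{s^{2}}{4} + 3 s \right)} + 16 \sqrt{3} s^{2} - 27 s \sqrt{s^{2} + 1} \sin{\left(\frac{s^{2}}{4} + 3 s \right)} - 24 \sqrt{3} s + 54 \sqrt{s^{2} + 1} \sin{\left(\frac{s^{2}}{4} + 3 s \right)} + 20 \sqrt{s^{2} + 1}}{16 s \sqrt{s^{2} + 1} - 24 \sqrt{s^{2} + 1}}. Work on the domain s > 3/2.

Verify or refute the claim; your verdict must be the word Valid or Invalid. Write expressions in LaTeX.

Valid: G'(s) = f(s).

d/ds[G] = \frac{- 6 s^{2} \sqrt{s^{2} + 1} \sin{\left(\frac{s^{2}}{4} + 3 s \right)} + 16 \sqrt{3} s^{2} - 27 s \sqrt{s^{2} + 1} \sin{\left(\frac{s^{2}}{4} + 3 s \right)} - 24 \sqrt{3} s + 54 \sqrt{s^{2} + 1} \sin{\left(\frac{s^{2}}{4} + 3 s \right)} + 20 \sqrt{s^{2} + 1}}{16 s \sqrt{s^{2} + 1} - 24 \sqrt{s^{2} + 1}}
This equals f(s) exactly, so the claim holds.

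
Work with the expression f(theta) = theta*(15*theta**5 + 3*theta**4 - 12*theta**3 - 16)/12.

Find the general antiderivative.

F(theta) = theta**2*(150*theta**5 + 35*theta**4 - 168*theta**3 - 560)/840 + C

A first test for any F(theta): its theta-derivative must equal f(theta) identically.
Check: d/dtheta[theta**2*(150*theta**5 + 35*theta**4 - 168*theta**3 - 560)/840] = 5*theta**6/4 + theta**5/4 - theta**4 - 4*theta/3, which equals f(theta).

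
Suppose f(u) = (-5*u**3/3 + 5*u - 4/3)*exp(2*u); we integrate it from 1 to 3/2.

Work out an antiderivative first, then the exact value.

Recognize the product-rule pattern: f = v'r + vr' with v = -5*u**3/6 + 5*u**2/4 + 5*u/4 - 31/24, r = exp(2*u), so integration by parts undoes it.
F(u) = (-20*u**3 + 30*u**2 + 30*u - 31)*exp(2*u)/24 is an antiderivative of f.
Check: d/du[(-20*u**3 + 30*u**2 + 30*u - 31)*exp(2*u)/24] = -5*u**3*exp(2*u)/3 + 5*u*exp(2*u) - 4*exp(2*u)/3, which equals f(u).
F(3/2) = 7*exp(3)/12; F(1) = 3*exp(2)/8.
Integral = F(3/2) - F(1) = -3*exp(2)/8 + 7*exp(3)/12.

Antiderivative: F(u) = (-20*u**3 + 30*u**2 + 30*u - 31)*exp(2*u)/24; value = -3*exp(2)/8 + 7*exp(3)/12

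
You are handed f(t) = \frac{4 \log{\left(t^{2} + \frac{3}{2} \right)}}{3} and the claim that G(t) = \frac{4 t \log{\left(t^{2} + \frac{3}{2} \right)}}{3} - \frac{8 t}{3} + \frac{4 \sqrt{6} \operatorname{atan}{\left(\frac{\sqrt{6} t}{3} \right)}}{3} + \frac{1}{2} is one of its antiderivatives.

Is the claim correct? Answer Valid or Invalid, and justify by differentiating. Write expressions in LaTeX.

d/dt[G] = \frac{4 \log{\left(t^{2} + \frac{3}{2} \right)}}{3}
This equals f(t) exactly, so the claim holds.

Valid - differentiating G returns exactly f.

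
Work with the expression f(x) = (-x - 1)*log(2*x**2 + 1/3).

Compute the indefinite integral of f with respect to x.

For F(x) to be correct the identity F'(x) - f(x) = 0 must hold.
Check: d/dx[-(6*x**2*log(2*x**2 + 1/3) - 6*x**2 + 12*x*log(2*x**2 + 1/3) - 24*x + log(x**2 + 1/6) + 4*sqrt(6)*atan(sqrt(6)*x))/12] = -x*log(2*x**2 + 1/3) - log(2*x**2 + 1/3), which equals f(x).

F(x) = -(6*x**2*log(2*x**2 + 1/3) - 6*x**2 + 12*x*log(2*x**2 + 1/3) - 24*x + log(x**2 + 1/6) + 4*sqrt(6)*atan(sqrt(6)*x))/12 + C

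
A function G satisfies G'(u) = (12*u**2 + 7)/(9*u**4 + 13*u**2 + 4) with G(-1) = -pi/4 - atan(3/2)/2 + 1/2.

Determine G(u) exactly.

G(u) = (2*atan(u) + atan(3*u/2) + 1)/2

A candidate passes only if d/du[G] lands on the given G'(u) exactly.
A general antiderivative is atan(u) + atan(3*u/2)/2 + C.
The condition gives C = -pi/4 - atan(3/2)/2 + 1/2 - (-pi/4 - atan(3/2)/2) = 1/2.
So G(u) = (2*atan(u) + atan(3*u/2) + 1)/2.
Check: d/du[(2*atan(u) + atan(3*u/2) + 1)/2] = (12*u**2 + 7)/(9*u**4 + 13*u**2 + 4) = G'(u).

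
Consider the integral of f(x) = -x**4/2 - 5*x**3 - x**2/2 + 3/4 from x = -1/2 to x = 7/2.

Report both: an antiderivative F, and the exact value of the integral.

The integrand splits into summands that can be handled one at a time.
F(x) = -x*(6*x**4 + 75*x**3 + 10*x**2 - 45)/60 is an antiderivative of f.
Check: d/dx[-x*(6*x**4 + 75*x**3 + 10*x**2 - 45)/60] = -x**4/2 - 5*x**3 - x**2/2 + 3/4 = f(x).
F(7/2) = -58709/240; F(-1/2) = -103/240.
Integral = F(7/2) - F(-1/2) = -29303/120.

Antiderivative: F(x) = -x*(6*x**4 + 75*x**3 + 10*x**2 - 45)/60; value = -29303/120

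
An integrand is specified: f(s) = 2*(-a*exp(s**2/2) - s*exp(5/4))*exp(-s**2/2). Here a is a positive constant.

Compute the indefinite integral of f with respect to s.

Since d/ds undoes antidifferentiation here, F'(s) = f(s) is required of F(s).
Check: d/ds[2*(-a*s + exp(5/4 - s**2/2))] = (-2*a*exp(-5/4)*exp(s**2/2) - 2*s)*exp(5/4)*exp(-s**2/2), which equals f(s).

F(s) = 2*(-a*s + exp(5/4 - s**2/2)) + C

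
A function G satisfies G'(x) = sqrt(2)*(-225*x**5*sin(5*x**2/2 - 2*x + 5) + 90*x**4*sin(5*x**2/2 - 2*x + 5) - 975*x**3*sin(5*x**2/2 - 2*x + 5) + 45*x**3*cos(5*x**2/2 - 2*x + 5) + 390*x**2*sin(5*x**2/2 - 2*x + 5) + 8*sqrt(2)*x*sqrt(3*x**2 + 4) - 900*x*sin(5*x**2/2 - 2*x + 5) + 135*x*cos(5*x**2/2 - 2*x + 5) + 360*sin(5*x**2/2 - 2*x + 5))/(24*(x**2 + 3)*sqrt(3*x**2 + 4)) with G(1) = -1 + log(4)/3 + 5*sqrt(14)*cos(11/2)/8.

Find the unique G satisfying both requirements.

A first test for any G(x): its x-derivative must equal the given G'(x).
A general antiderivative is 5*sqrt(3*x**2/2 + 2)*cos(5*x**2/2 - 2*x + 5)/4 + log(x**2 + 3)/3 + C.
The condition gives C = -1 + log(4)/3 + 5*sqrt(14)*cos(11/2)/8 - (log(4)/3 + 5*sqrt(14)*cos(11/2)/8) = -1.
So G(x) = (15*sqrt(2)*sqrt(3*x**2 + 4)*cos(5*x**2/2 - 2*x + 5) + 8*log(x**2 + 3) - 24)/24.
Check: d/dx[(15*sqrt(2)*sqrt(3*x**2 + 4)*cos(5*x**2/2 - 2*x + 5) + 8*log(x**2 + 3) - 24)/24] = (-225*sqrt(2)*x**5*sin(5*x**2/2 - 2*x + 5) + 90*sqrt(2)*x**4*sin(5*x**2/2 - 2*x + 5) - 975*sqrt(2)*x**3*sin(5*x**2/2 - 2*x + 5) + 45*sqrt(2)*x**3*cos(5*x**2/2 - 2*x + 5) + 390*sqrt(2)*x**2*sin(5*x**2/2 - 2*x + 5) + 16*x*sqrt(3*x**2 + 4) - 900*sqrt(2)*x*sin(5*x**2/2 - 2*x + 5) + 135*sqrt(2)*x*cos(5*x**2/2 - 2*x + 5) + 360*sqrt(2)*sin(5*x**2/2 - 2*x + 5))/(24*x**2*sqrt(3*x**2 + 4) + 72*sqrt(3*x**2 + 4)), which equals G'(x).

G(x) = (15*sqrt(2)*sqrt(3*x**2 + 4)*cos(5*x**2/2 - 2*x + 5) + 8*log(x**2 + 3) - 24)/24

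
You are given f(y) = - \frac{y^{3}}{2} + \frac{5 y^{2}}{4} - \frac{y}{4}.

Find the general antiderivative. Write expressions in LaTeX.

F(y) = \frac{y^{2} \left(- 3 y^{2} + 10 y - 3\right)}{24} + C

The integrand splits into summands that can be handled one at a time.
Check: d/dy[\frac{y^{2} \left(- 3 y^{2} + 10 y - 3\right)}{24}] = - \frac{y^{3}}{2} + \frac{5 y^{2}}{4} - \frac{y}{4} = f(y).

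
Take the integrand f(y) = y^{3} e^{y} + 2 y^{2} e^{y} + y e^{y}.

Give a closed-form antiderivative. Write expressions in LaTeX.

f has the shape u'v + uv' for u = y^{3} - y^{2} + 3 y - 3 and v = e^{y} — it is the derivative of the product u*v.
Check: d/dy[\left(y^{3} - y^{2} + 3 y - 3\right) e^{y}] = y^{3} e^{y} + 2 y^{2} e^{y} + y e^{y} = f(y).

An antiderivative is F(y) = \left(y^{3} - y^{2} + 3 y - 3\right) e^{y}.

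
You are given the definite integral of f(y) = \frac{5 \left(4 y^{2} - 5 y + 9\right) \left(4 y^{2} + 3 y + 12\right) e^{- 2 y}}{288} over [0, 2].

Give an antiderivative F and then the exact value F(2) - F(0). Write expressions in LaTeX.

Antiderivative: F(y) = - \frac{5 y^{4} e^{- 2 y}}{36} - \frac{5 y^{3} e^{- 2 y}}{24} - \frac{175 y^{2} e^{- 2 y}}{192} - \frac{5 y e^{- 2 y}}{8} - \frac{5 e^{- 2 y}}{4}; value = \frac{5}{4} - \frac{1445}{144 e^{4}}

Recognize the product-rule pattern: f = u'v + uv' with u = - \frac{5 \left(\frac{y^{2}}{3} + \frac{y}{4} + 1\right)^{2}}{4}, v = e^{- 2 y}, so integration by parts undoes it.
F(y) = - \frac{5 y^{4} e^{- 2 y}}{36} - \frac{5 y^{3} e^{- 2 y}}{24} - \frac{175 y^{2} e^{- 2 y}}{192} - \frac{5 y e^{- 2 y}}{8} - \frac{5 e^{- 2 y}}{4} is an antiderivative of f.
Check: d/dy[- \frac{5 y^{4} e^{- 2 y}}{36} - \frac{5 y^{3} e^{- 2 y}}{24} - \frac{175 y^{2} e^{- 2 y}}{192} - \frac{5 y e^{- 2 y}}{8} - \frac{5 e^{- 2 y}}{4}] = \frac{\left(80 y^{4} - 40 y^{3} + 345 y^{2} - 165 y + 540\right) e^{- 2 y}}{288}, which equals f(y).
F(2) = - \frac{1445}{144 e^{4}}; F(0) = - \frac{5}{4}.
Integral = F(2) - F(0) = \frac{5}{4} - \frac{1445}{144 e^{4}}.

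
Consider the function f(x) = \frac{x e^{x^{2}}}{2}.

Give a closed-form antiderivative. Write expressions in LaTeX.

A first test for any F(x): its x-derivative must equal f(x) identically.
Check: d/dx[\frac{e^{x^{2}}}{4}] = \frac{x e^{x^{2}}}{2} = f(x).

An antiderivative is F(x) = \frac{e^{x^{2}}}{4}.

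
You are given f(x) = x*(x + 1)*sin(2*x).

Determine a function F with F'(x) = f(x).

Whatever form F(x) takes, F'(x) = f(x) is non-negotiable.
Check: d/dx[-x**2*cos(2*x)/2 + x*sin(2*x)/2 - x*cos(2*x)/2 + sin(2*x)/4 + cos(2*x)/4] = x**2*sin(2*x) + x*sin(2*x), which equals f(x).

An antiderivative is F(x) = -x**2*cos(2*x)/2 + x*sin(2*x)/2 - x*cos(2*x)/2 + sin(2*x)/4 + cos(2*x)/4.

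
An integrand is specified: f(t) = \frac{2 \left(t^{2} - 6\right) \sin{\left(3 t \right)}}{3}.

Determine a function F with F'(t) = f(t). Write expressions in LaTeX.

Check any antiderivative F(t) by computing F'(t) and comparing it with f(t).
Check: d/dt[- \frac{2 t^{2} \cos{\left(3 t \right)}}{9} + \frac{4 t \sin{\left(3 t \right)}}{27} + \frac{112 \cos{\left(3 t \right)}}{81}] = \frac{2 t^{2} \sin{\left(3 t \right)}}{3} - 4 \sin{\left(3 t \right)}, which equals f(t).

An antiderivative is F(t) = - \frac{2 t^{2} \cos{\left(3 t \right)}}{9} + \frac{4 t \sin{\left(3 t \right)}}{27} + \frac{112 \cos{\left(3 t \right)}}{81}.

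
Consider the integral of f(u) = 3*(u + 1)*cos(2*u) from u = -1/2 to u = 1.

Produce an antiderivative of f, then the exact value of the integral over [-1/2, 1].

A candidate is checked by its d/du: the result must match f(u).
F(u) = 3*u*sin(2*u)/2 + 3*sin(2*u)/2 + 3*cos(2*u)/4 is an antiderivative of f.
Check: d/du[3*u*sin(2*u)/2 + 3*sin(2*u)/2 + 3*cos(2*u)/4] = 3*u*cos(2*u) + 3*cos(2*u), which equals f(u).
F(1) = 3*cos(2)/4 + 3*sin(2); F(-1/2) = -3*sin(1)/4 + 3*cos(1)/4.
Integral = F(1) - F(-1/2) = -3*cos(1)/4 + 3*cos(2)/4 + 3*sin(1)/4 + 3*sin(2).

Antiderivative: F(u) = 3*u*sin(2*u)/2 + 3*sin(2*u)/2 + 3*cos(2*u)/4; value = -3*cos(1)/4 + 3*cos(2)/4 + 3*sin(1)/4 + 3*sin(2)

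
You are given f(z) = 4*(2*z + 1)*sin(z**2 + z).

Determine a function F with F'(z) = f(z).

An antiderivative is F(z) = -4*cos(z**2 + z).

f matches the chain-rule pattern g'(h)*h' with inner function h(z) = z**2 + z; substituting u = h(z) collapses the integral.
Check: d/dz[-4*cos(z**2 + z)] = 8*z*sin(z**2 + z) + 4*sin(z**2 + z), which equals f(z).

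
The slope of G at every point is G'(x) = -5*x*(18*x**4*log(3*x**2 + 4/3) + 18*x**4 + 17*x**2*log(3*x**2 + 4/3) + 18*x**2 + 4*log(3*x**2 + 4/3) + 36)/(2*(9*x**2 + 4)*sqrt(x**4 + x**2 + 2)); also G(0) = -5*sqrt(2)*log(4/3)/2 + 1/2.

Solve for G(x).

G'(x) has the shape u'v + uv' for u = -5*sqrt(x**4 + x**2 + 2)/2 and v = log(3*x**2 + 4/3) — it is the derivative of the product u*v.
A general antiderivative is -5*sqrt(x**4 + x**2 + 2)*log(3*x**2 + 4/3)/2 + C.
The condition gives C = -5*sqrt(2)*log(4/3)/2 + 1/2 - (-5*sqrt(2)*log(4/3)/2) = 1/2.
So G(x) = -5*sqrt(x**4 + x**2 + 2)*log(3*x**2 + 4/3)/2 + 1/2.
Check: d/dx[-5*sqrt(x**4 + x**2 + 2)*log(3*x**2 + 4/3)/2 + 1/2] = (-90*x**5*log(3*x**2 + 4/3) - 90*x**5 - 85*x**3*log(3*x**2 + 4/3) - 90*x**3 - 20*x*log(3*x**2 + 4/3) - 180*x)/(18*x**2*sqrt(x**4 + x**2 + 2) + 8*sqrt(x**4 + x**2 + 2)), which equals G'(x).

G(x) = -5*sqrt(x**4 + x**2 + 2)*log(3*x**2 + 4/3)/2 + 1/2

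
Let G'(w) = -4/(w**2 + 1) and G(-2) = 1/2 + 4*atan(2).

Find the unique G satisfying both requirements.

Since d/dw undoes antidifferentiation here, G(w) must give back the stated G'(w).
A general antiderivative is -4*atan(w) + C.
The condition gives C = 1/2 + 4*atan(2) - (4*atan(2)) = 1/2.
So G(w) = 1/2 - 4*atan(w).
Check: d/dw[1/2 - 4*atan(w)] = -4/(w**2 + 1) = G'(w).

G(w) = 1/2 - 4*atan(w)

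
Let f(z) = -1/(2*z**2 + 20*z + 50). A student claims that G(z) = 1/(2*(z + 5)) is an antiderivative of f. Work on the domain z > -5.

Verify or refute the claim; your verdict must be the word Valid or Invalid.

Valid: G'(z) = f(z).

d/dz[G] = -1/(2*z**2 + 20*z + 50)
This equals f(z) exactly, so the claim holds.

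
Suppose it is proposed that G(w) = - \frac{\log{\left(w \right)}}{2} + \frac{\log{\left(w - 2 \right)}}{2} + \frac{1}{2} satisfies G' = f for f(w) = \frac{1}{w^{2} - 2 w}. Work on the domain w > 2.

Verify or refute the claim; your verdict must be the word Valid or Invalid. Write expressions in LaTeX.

Valid - the claim checks out under differentiation.

d/dw[G] = \frac{1}{w^{2} - 2 w}
This equals f(w) exactly, so the claim holds.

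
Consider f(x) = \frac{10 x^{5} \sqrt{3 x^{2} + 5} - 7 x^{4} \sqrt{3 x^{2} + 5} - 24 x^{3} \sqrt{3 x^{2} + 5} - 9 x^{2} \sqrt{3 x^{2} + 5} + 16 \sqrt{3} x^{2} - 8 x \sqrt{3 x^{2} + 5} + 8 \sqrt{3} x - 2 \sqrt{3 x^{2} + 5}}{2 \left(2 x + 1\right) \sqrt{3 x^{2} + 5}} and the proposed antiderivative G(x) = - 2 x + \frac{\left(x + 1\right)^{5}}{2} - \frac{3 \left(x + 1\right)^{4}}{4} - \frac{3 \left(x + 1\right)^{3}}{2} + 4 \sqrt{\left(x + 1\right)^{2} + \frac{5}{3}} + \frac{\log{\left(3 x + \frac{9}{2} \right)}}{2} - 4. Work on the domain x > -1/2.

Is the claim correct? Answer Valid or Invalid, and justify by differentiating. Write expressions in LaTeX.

Invalid: d/dx[G] - f = \frac{40 x^{5} \sqrt{3 x^{2} + 5} \sqrt{3 x^{2} + 6 x + 8} + 104 x^{4} \sqrt{3 x^{2} + 5} \sqrt{3 x^{2} + 6 x + 8} + 46 x^{3} \sqrt{3 x^{2} + 5} \sqrt{3 x^{2} + 6 x + 8} + 16 \sqrt{3} x^{3} \sqrt{3 x^{2} + 5} - 16 \sqrt{3} x^{3} \sqrt{3 x^{2} + 6 x + 8} - 66 x^{2} \sqrt{3 x^{2} + 5} \sqrt{3 x^{2} + 6 x + 8} + 48 \sqrt{3} x^{2} \sqrt{3 x^{2} + 5} - 32 \sqrt{3} x^{2} \sqrt{3 x^{2} + 6 x + 8} - 64 x \sqrt{3 x^{2} + 5} \sqrt{3 x^{2} + 6 x + 8} + 44 \sqrt{3} x \sqrt{3 x^{2} + 5} - 12 \sqrt{3} x \sqrt{3 x^{2} + 6 x + 8} - 17 \sqrt{3 x^{2} + 5} \sqrt{3 x^{2} + 6 x + 8} + 12 \sqrt{3} \sqrt{3 x^{2} + 5}}{4 x^{2} \sqrt{3 x^{2} + 5} \sqrt{3 x^{2} + 6 x + 8} + 8 x \sqrt{3 x^{2} + 5} \sqrt{3 x^{2} + 6 x + 8} + 3 \sqrt{3 x^{2} + 5} \sqrt{3 x^{2} + 6 x + 8}}, which is not 0.

d/dx[G] = \frac{10 x^{5} \sqrt{3 x^{2} + 6 x + 8} + 43 x^{4} \sqrt{3 x^{2} + 6 x + 8} + 48 x^{3} \sqrt{3 x^{2} + 6 x + 8} - 23 x^{2} \sqrt{3 x^{2} + 6 x + 8} + 16 \sqrt{3} x^{2} - 76 x \sqrt{3 x^{2} + 6 x + 8} + 40 \sqrt{3} x - 40 \sqrt{3 x^{2} + 6 x + 8} + 24 \sqrt{3}}{4 x \sqrt{3 x^{2} + 6 x + 8} + 6 \sqrt{3 x^{2} + 6 x + 8}}
d/dx[G] - f(x) = \frac{40 x^{5} \sqrt{3 x^{2} + 5} \sqrt{3 x^{2} + 6 x + 8} + 104 x^{4} \sqrt{3 x^{2} + 5} \sqrt{3 x^{2} + 6 x + 8} + 46 x^{3} \sqrt{3 x^{2} + 5} \sqrt{3 x^{2} + 6 x + 8} + 16 \sqrt{3} x^{3} \sqrt{3 x^{2} + 5} - 16 \sqrt{3} x^{3} \sqrt{3 x^{2} + 6 x + 8} - 66 x^{2} \sqrt{3 x^{2} + 5} \sqrt{3 x^{2} + 6 x + 8} + 48 \sqrt{3} x^{2} \sqrt{3 x^{2} + 5} - 32 \sqrt{3} x^{2} \sqrt{3 x^{2} + 6 x + 8} - 64 x \sqrt{3 x^{2} + 5} \sqrt{3 x^{2} + 6 x + 8} + 44 \sqrt{3} x \sqrt{3 x^{2} + 5} - 12 \sqrt{3} x \sqrt{3 x^{2} + 6 x + 8} - 17 \sqrt{3 x^{2} + 5} \sqrt{3 x^{2} + 6 x + 8} + 12 \sqrt{3} \sqrt{3 x^{2} + 5}}{4 x^{2} \sqrt{3 x^{2} + 5} \sqrt{3 x^{2} + 6 x + 8} + 8 x \sqrt{3 x^{2} + 5} \sqrt{3 x^{2} + 6 x + 8} + 3 \sqrt{3 x^{2} + 5} \sqrt{3 x^{2} + 6 x + 8}} != 0.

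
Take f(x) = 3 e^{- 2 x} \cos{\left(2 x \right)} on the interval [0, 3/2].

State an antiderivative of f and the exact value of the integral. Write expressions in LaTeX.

Antiderivative: F(x) = \frac{\left(3 \sin{\left(2 x \right)} - 3 \cos{\left(2 x \right)}\right) e^{- 2 x}}{4}; value = \frac{3 \sin{\left(3 \right)}}{4 e^{3}} - \frac{3 \cos{\left(3 \right)}}{4 e^{3}} + \frac{3}{4}

Since d/dx undoes antidifferentiation here, F'(x) = f(x) is required of F(x).
F(x) = \frac{\left(3 \sin{\left(2 x \right)} - 3 \cos{\left(2 x \right)}\right) e^{- 2 x}}{4} is an antiderivative of f.
Check: d/dx[\frac{\left(3 \sin{\left(2 x \right)} - 3 \cos{\left(2 x \right)}\right) e^{- 2 x}}{4}] = 3 e^{- 2 x} \cos{\left(2 x \right)} = f(x).
F(3/2) = \frac{3 \sin{\left(3 \right)}}{4 e^{3}} - \frac{3 \cos{\left(3 \right)}}{4 e^{3}}; F(0) = - \frac{3}{4}.
Integral = F(3/2) - F(0) = \frac{3 \sin{\left(3 \right)}}{4 e^{3}} - \frac{3 \cos{\left(3 \right)}}{4 e^{3}} + \frac{3}{4}.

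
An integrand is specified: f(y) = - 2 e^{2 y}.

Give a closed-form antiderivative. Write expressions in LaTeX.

An antiderivative is F(y) = - e^{2 y}.

A first test for any F(y): its y-derivative must equal f(y) identically.
Check: d/dy[- e^{2 y}] = - 2 e^{2 y} = f(y).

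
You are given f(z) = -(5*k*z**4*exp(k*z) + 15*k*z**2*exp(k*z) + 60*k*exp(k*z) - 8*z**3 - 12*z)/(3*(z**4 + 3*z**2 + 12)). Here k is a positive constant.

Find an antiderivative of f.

Check any antiderivative F(z) by computing F'(z) and comparing it with f(z).
Check: d/dz[-5*exp(k*z)/3 + 2*log(z**4/2 + 3*z**2/2 + 6)/3] = (-5*k*z**4*exp(k*z) - 15*k*z**2*exp(k*z) - 60*k*exp(k*z) + 8*z**3 + 12*z)/(3*z**4 + 9*z**2 + 36), which equals f(z).

An antiderivative is F(z) = -5*exp(k*z)/3 + 2*log(z**4/2 + 3*z**2/2 + 6)/3.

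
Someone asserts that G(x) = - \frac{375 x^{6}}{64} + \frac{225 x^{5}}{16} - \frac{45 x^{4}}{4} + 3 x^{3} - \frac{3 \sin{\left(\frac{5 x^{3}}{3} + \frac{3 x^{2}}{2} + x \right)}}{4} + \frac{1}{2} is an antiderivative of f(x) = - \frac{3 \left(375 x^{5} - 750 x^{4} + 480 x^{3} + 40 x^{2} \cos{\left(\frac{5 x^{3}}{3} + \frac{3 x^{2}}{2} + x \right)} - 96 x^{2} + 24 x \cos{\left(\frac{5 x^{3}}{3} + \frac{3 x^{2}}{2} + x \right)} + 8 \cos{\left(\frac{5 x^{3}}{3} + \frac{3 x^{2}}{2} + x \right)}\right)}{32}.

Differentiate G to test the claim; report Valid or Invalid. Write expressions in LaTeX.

Valid: G'(x) = f(x).

d/dx[G] = - \frac{1125 x^{5}}{32} + \frac{1125 x^{4}}{16} - 45 x^{3} - \frac{15 x^{2} \cos{\left(\frac{5 x^{3}}{3} + \frac{3 x^{2}}{2} + x \right)}}{4} + 9 x^{2} - \frac{9 x \cos{\left(\frac{5 x^{3}}{3} + \frac{3 x^{2}}{2} + x \right)}}{4} - \frac{3 \cos{\left(\frac{5 x^{3}}{3} + \frac{3 x^{2}}{2} + x \right)}}{4}
This equals f(x) exactly, so the claim holds.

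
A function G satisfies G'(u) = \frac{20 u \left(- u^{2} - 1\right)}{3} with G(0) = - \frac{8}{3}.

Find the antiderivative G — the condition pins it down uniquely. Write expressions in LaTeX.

G(u) = \frac{- 5 \left(u^{2} + 1\right)^{2} - 3}{3}

G'(u) matches the chain-rule pattern g'(h)*h' with inner function h(u) = u^{2} + 1; substituting w = h(u) collapses the integral.
A general antiderivative is - \frac{5 \left(u^{2} + 1\right)^{2}}{3} + C.
The condition gives C = - \frac{8}{3} - (- \frac{5}{3}) = -1.
So G(u) = \frac{- 5 \left(u^{2} + 1\right)^{2} - 3}{3}.
Check: d/du[\frac{- 5 \left(u^{2} + 1\right)^{2} - 3}{3}] = - \frac{20 u^{3}}{3} - \frac{20 u}{3}, which equals G'(u).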